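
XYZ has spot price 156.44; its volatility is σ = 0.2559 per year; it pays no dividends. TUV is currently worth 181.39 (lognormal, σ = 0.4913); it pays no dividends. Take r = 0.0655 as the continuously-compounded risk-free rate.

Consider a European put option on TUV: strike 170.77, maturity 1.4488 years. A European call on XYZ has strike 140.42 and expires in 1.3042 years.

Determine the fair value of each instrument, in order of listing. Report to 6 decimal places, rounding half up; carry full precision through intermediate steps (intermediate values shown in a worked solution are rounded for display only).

price(TUV put K=170.77) = 27.404460
price(XYZ call K=140.42) = 33.801131

[TUV put K=170.77]
σ√T = 0.4913·√1.4488 = 0.591359
d₁ = (ln(S/K) + (r+σ²/2)T) / (σ√T) = (ln(181.39/170.77) + (0.0655+0.4913²/2)·1.4488) / 0.591359 = (0.060332 + 0.269749) / 0.591359 = 0.558173
d₂ = d₁ − σ√T = 0.558173 − 0.591359 = -0.033185
e^{−rT} = 0.909467
N(−d₁) = 0.288363,  N(−d₂) = 0.513237
price = K·e^{−rT}·N(−d₂) − S·N(−d₁) = 79.710618 − 52.306158 = 27.404460
[XYZ call K=140.42]
σ√T = 0.2559·√1.3042 = 0.292242
d₁ = (ln(S/K) + (r+σ²/2)T) / (σ√T) = (ln(156.44/140.42) + (0.0655+0.2559²/2)·1.3042) / 0.292242 = (0.108035 + 0.128128) / 0.292242 = 0.808106
d₂ = d₁ − σ√T = 0.808106 − 0.292242 = 0.515864
e^{−rT} = 0.918122
N(d₁) = 0.790485,  N(d₂) = 0.697025
price = S·N(d₁) − K·e^{−rT}·N(d₂) = 123.663505 − 89.862374 = 33.801131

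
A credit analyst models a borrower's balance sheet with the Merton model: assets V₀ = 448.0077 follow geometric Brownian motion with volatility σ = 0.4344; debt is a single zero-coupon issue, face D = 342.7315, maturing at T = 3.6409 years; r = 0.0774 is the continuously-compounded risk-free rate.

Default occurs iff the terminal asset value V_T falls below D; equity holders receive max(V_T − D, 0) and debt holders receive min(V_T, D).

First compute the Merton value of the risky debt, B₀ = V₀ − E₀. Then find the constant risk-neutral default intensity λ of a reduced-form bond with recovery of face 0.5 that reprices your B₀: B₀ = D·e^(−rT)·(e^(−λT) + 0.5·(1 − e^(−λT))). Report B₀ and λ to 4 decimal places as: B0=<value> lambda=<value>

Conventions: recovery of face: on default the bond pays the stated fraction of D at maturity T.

With assets at 448.0077 and a single debt payment of 342.7315 at 3.6409 years:
d₁ = [ln(V₀/D) + (r + σ²/2)T] / (σ√T)
   = [ln(448.0077/342.7315) + (0.0774 + 0.5·0.4344²)·3.6409] / (0.4344·√3.6409)
   = [0.267863 + 0.625331] / 0.828885 = 1.077585
d₂ = d₁ − σ√T = 1.077585 − 0.828885 = 0.248700
N(d₁) = 0.859390,  N(d₂) = 0.598204,  e^(−rT) = 0.754420
E₀ = V₀·N(d₁) − D·e^(−rT)·N(d₂)
   = 448.0077·0.859390 − 342.7315·0.754420·0.598204 = 230.339877
B₀ = V₀ − E₀ = 448.0077 − 230.339877 = 217.667823
e^(−λT) = (B₀·e^(rT)/D − 0.5)/(1 − 0.5) = (217.6678·1.325521/342.7315 − 0.5)/0.5 = 0.68366935
λ = −ln(0.68366935)/3.6409 = 0.104447

B0=217.6678 lambda=0.1044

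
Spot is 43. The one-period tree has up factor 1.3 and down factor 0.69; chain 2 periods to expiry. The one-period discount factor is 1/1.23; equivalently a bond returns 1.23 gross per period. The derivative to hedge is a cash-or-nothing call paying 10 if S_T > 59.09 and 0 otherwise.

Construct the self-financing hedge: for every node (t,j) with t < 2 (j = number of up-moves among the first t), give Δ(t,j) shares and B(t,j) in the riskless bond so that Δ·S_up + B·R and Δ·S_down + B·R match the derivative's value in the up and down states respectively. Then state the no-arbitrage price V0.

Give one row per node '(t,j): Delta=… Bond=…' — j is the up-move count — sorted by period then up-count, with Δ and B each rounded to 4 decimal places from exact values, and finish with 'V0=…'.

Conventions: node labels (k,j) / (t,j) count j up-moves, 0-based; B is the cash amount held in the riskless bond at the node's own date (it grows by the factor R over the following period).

(0,0): Delta=0.2744 Bond=-6.6187
(1,0): Delta=0.0000 Bond=0.0000
(1,1): Delta=0.2933 Bond=-9.1963
V0=5.1799

Risk-neutral probability p* = (R−d)/(u−d) = (1.23−0.69)/(1.3−0.69) = 0.8852.
Payoffs at expiry: V(2,0)=0.0000, V(2,1)=0.0000, V(2,2)=10.0000
Node (1,0) S=29.6700: V=(p*·0.0000+(1−p*)·0.0000)/1.23=0.0000; Δ=(0.0000−0.0000)/(38.5710−20.4723)=0.0000; B=V−Δ·S=0.0000
Node (1,1) S=55.9000: V=(p*·10.0000+(1−p*)·0.0000)/1.23=7.1971; Δ=(10.0000−0.0000)/(72.6700−38.5710)=0.2933; B=V−Δ·S=-9.1963
Node (0,0) S=43.0000: V=(p*·7.1971+(1−p*)·0.0000)/1.23=5.1799; Δ=(7.1971−0.0000)/(55.9000−29.6700)=0.2744; B=V−Δ·S=-6.6187
As a check, the time-0 holding Δ(0,0)·S0 + B(0,0) comes to 5.1799 — exactly V0.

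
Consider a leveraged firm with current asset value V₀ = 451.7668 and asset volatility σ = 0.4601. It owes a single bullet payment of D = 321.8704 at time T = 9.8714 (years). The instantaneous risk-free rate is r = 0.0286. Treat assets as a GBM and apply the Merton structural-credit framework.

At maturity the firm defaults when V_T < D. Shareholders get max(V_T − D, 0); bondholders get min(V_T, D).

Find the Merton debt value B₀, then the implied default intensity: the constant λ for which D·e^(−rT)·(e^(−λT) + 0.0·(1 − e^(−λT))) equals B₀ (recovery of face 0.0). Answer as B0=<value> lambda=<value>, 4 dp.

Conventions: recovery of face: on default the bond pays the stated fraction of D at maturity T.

B0=149.6454 lambda=0.0490

Apply the equity-as-call identities (strike 321.8704, horizon 9.8714 years):
d₁ = [ln(V₀/D) + (r + σ²/2)T] / (σ√T)
   = [ln(451.7668/321.8704) + (0.0286 + 0.5·0.4601²)·9.8714] / (0.4601·√9.8714)
   = [0.339017 + 1.327170] / 1.445578 = 1.152610
d₂ = d₁ − σ√T = 1.152610 − 1.445578 = -0.292969
N(d₁) = 0.875465,  N(d₂) = 0.384773,  e^(−rT) = 0.754031
E₀ = V₀·N(d₁) − D·e^(−rT)·N(d₂)
   = 451.7668·0.875465 − 321.8704·0.754031·0.384773 = 302.121375
B₀ = V₀ − E₀ = 451.7668 − 302.121375 = 149.645425
e^(−λT) = (B₀·e^(rT)/D − 0)/(1 − 0) = (149.6454·1.326206/321.8704 − 0)/1 = 0.61658540
λ = −ln(0.61658540)/9.8714 = 0.048986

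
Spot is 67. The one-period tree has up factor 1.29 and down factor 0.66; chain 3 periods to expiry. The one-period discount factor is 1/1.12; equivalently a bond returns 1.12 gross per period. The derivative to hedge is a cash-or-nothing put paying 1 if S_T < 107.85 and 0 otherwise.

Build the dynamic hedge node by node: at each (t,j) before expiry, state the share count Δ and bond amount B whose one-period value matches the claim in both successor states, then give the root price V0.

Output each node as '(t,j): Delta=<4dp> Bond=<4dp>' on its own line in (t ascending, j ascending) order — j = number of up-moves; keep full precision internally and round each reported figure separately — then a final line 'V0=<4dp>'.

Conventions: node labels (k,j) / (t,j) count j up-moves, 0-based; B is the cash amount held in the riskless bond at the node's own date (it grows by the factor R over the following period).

(0,0): Delta=-0.0101 Bond=1.1093
(1,0): Delta=0.0000 Bond=0.7972
(1,1): Delta=-0.0120 Bond=1.4070
(2,0): Delta=0.0000 Bond=0.8929
(2,1): Delta=0.0000 Bond=0.8929
(2,2): Delta=-0.0142 Bond=1.8282
V0=0.4347

Since d<R<u, set p* = (R−d)/(u−d) = 0.7302; price each node as the discounted p*-expectation of its children.
Payoffs at expiry: V(3,0)=1.0000, V(3,1)=1.0000, V(3,2)=1.0000, V(3,3)=0.0000
(2,0): S=29.1852. Δ = (V_up−V_dn)/(S_up−S_dn) = (1.0000−1.0000)/(37.6489−19.2622) = 0.0000. V = [p*·1.0000 + (1−p*)·1.0000]/1.12 = 0.8929. B = V − Δ·S = 0.8929.
(2,1): S=57.0438. Δ = (V_up−V_dn)/(S_up−S_dn) = (1.0000−1.0000)/(73.5865−37.6489) = 0.0000. V = [p*·1.0000 + (1−p*)·1.0000]/1.12 = 0.8929. B = V − Δ·S = 0.8929.
(2,2): S=111.4947. Δ = (V_up−V_dn)/(S_up−S_dn) = (0.0000−1.0000)/(143.8282−73.5865) = -0.0142. V = [p*·0.0000 + (1−p*)·1.0000]/1.12 = 0.2409. B = V − Δ·S = 1.8282.
(1,0): S=44.2200. Δ = (V_up−V_dn)/(S_up−S_dn) = (0.8929−0.8929)/(57.0438−29.1852) = 0.0000. V = [p*·0.8929 + (1−p*)·0.8929]/1.12 = 0.7972. B = V − Δ·S = 0.7972.
(1,1): S=86.4300. Δ = (V_up−V_dn)/(S_up−S_dn) = (0.2409−0.8929)/(111.4947−57.0438) = -0.0120. V = [p*·0.2409 + (1−p*)·0.8929]/1.12 = 0.3722. B = V − Δ·S = 1.4070.
(0,0): S=67.0000. Δ = (V_up−V_dn)/(S_up−S_dn) = (0.3722−0.7972)/(86.4300−44.2200) = -0.0101. V = [p*·0.3722 + (1−p*)·0.7972]/1.12 = 0.4347. B = V − Δ·S = 1.1093.
Check: Δ(0,0)·S0 + B(0,0) = 0.4347 = V0.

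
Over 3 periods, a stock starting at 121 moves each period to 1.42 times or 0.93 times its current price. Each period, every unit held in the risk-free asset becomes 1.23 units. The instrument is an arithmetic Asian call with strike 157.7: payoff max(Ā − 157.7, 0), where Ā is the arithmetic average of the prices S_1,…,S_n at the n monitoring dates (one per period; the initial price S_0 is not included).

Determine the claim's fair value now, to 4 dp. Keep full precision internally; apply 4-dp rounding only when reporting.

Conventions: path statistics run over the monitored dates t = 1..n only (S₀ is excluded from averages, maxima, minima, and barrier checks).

price = 19.3248

No-arbitrage gives p* = (R−d)/(u−d) = 0.6122: enumerate every path, weight its payoff by its p*-probability, and discount by R^3.
Enumerate all 2^3 = 8 price paths (U = up ×1.42, D = down ×0.93); each path with k up-moves has probability p*^k·(1−p*)^(3−k).
DDD: Ā=104.8367, payoff=0.0000, prob=0.058301
UDD: Ā=160.0732, payoff=2.3732, prob=0.092053
DUD: Ā=140.3099, payoff=0.0000, prob=0.092053
UUD: Ā=214.2366, payoff=56.5366, prob=0.145348
DDU: Ā=121.9300, payoff=0.0000, prob=0.092053
UDU: Ā=186.1727, payoff=28.4727, prob=0.145348
DUU: Ā=166.4094, payoff=8.7094, prob=0.145348
UUU: Ā=254.0874, payoff=96.3874, prob=0.229496
Price = Σ prob·payoff / R^3 = 35.960799 / 1.860867 = 19.3248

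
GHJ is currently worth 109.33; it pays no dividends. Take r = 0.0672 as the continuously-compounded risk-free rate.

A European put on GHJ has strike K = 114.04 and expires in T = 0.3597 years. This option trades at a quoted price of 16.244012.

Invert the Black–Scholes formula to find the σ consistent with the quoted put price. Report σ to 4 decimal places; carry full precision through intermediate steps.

At σ = 0.5799 the Black–Scholes value reproduces the quote:
σ√T = 0.5799·√0.3597 = 0.347795
d₁ = (ln(S/K) + (r+σ²/2)T) / (σ√T) = (ln(109.33/114.04) + (0.0672+0.5799²/2)·0.3597) / 0.347795 = (-0.042178 + 0.084653) / 0.347795 = 0.122124
d₂ = d₁ − σ√T = 0.122124 − 0.347795 = -0.225671
e^{−rT} = 0.976118
N(−d₁) = 0.451400,  N(−d₂) = 0.589271
V = K·e^{−rT}·N(−d₂) − S·N(−d₁) = 65.595622 − 49.351610 = 16.244012 (matching the quote); vega is positive throughout, so no other σ reproduces this price

sigma = 0.5799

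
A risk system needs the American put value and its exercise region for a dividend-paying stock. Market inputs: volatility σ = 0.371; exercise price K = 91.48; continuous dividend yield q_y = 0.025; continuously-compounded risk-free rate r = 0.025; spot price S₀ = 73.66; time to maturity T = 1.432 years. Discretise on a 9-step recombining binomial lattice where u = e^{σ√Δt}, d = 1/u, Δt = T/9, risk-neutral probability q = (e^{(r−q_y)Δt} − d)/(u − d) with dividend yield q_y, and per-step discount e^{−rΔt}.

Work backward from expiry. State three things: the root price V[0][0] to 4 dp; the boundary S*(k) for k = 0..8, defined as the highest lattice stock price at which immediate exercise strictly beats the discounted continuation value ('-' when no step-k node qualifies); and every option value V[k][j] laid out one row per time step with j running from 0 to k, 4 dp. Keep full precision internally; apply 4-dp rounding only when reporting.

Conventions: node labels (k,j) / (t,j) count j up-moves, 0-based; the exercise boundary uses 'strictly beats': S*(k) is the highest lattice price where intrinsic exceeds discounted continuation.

Δt=0.15911, u=1.15950, d=0.86244, q=0.46307, disc=e^(-rΔt)=0.99603
k=9 terminal: V=max(K-S,0) → 72.0353 65.3378 56.3335 44.2278 27.9525 6.0714 0.0000 0.0000 0.0000 0.0000
k=8: j=0 S=22.5461 intr=68.9339 cont=68.6602 V=68.9339[EX]; j=1 S=30.3118 intr=61.1682 cont=60.9254 V=61.1682[EX]; j=2 S=40.7523 intr=50.7277 cont=50.5264 V=50.7277[EX]; j=3 S=54.7888 intr=36.6912 cont=36.5456 V=36.6912[EX]; j=4 S=73.6600 intr=17.8200 cont=17.7493 V=17.8200[EX]; j=5 S=99.0311 intr=0.0000 cont=3.2470 V=3.2470[hold]; j=6 S=133.1410 intr=0.0000 cont=0.0000 V=0.0000[hold]; j=7 S=178.9995 intr=0.0000 cont=0.0000 V=0.0000[hold]; j=8 S=240.6534 intr=0.0000 cont=0.0000 V=0.0000[hold]  S*(8)=73.6600
k=7: j=0 S=26.1422 intr=65.3378 cont=65.0785 V=65.3378[EX]; j=1 S=35.1465 intr=56.3335 cont=56.1099 V=56.3335[EX]; j=2 S=47.2522 intr=44.2278 cont=44.0523 V=44.2278[EX]; j=3 S=63.5275 intr=27.9525 cont=27.8415 V=27.9525[EX]; j=4 S=85.4086 intr=6.0714 cont=11.0277 V=11.0277[hold]; j=5 S=114.8264 intr=0.0000 cont=1.7365 V=1.7365[hold]; j=6 S=154.3767 intr=0.0000 cont=0.0000 V=0.0000[hold]; j=7 S=207.5496 intr=0.0000 cont=0.0000 V=0.0000[hold]  S*(7)=63.5275
k=6: j=0 S=30.3118 intr=61.1682 cont=60.9254 V=61.1682[EX]; j=1 S=40.7523 intr=50.7277 cont=50.5264 V=50.7277[EX]; j=2 S=54.7888 intr=36.6912 cont=36.5456 V=36.6912[EX]; j=3 S=73.6600 intr=17.8200 cont=20.0353 V=20.0353[hold]; j=4 S=99.0311 intr=0.0000 cont=6.6985 V=6.6985[hold]; j=5 S=133.1410 intr=0.0000 cont=0.9287 V=0.9287[hold]; j=6 S=178.9995 intr=0.0000 cont=0.0000 V=0.0000[hold]  S*(6)=54.7888
k=5: j=0 S=35.1465 intr=56.3335 cont=56.1099 V=56.3335[EX]; j=1 S=47.2522 intr=44.2278 cont=44.0523 V=44.2278[EX]; j=2 S=63.5275 intr=27.9525 cont=28.8633 V=28.8633[hold]; j=3 S=85.4086 intr=6.0714 cont=13.8044 V=13.8044[hold]; j=4 S=114.8264 intr=0.0000 cont=4.0107 V=4.0107[hold]; j=5 S=154.3767 intr=0.0000 cont=0.4966 V=0.4966[hold]  S*(5)=47.2522
k=4: j=0 S=40.7523 intr=50.7277 cont=50.5264 V=50.7277[EX]; j=1 S=54.7888 intr=36.6912 cont=36.9656 V=36.9656[hold]; j=2 S=73.6600 intr=17.8200 cont=21.8031 V=21.8031[hold]; j=3 S=99.0311 intr=0.0000 cont=9.2324 V=9.2324[hold]; j=4 S=133.1410 intr=0.0000 cont=2.3740 V=2.3740[hold]  S*(4)=40.7523
k=3: j=0 S=47.2522 intr=44.2278 cont=44.1788 V=44.2278[EX]; j=1 S=63.5275 intr=27.9525 cont=29.8254 V=29.8254[hold]; j=2 S=85.4086 intr=6.0714 cont=15.9185 V=15.9185[hold]; j=3 S=114.8264 intr=0.0000 cont=6.0324 V=6.0324[hold]  S*(3)=47.2522
k=2: j=0 S=54.7888 intr=36.6912 cont=37.4094 V=37.4094[hold]; j=1 S=73.6600 intr=17.8200 cont=23.2927 V=23.2927[hold]; j=2 S=99.0311 intr=0.0000 cont=11.2955 V=11.2955[hold]  S*(2)=-
k=1: j=0 S=63.5275 intr=27.9525 cont=30.7498 V=30.7498[hold]; j=1 S=85.4086 intr=6.0714 cont=17.6668 V=17.6668[hold]  S*(1)=-
k=0: j=0 S=73.6600 intr=17.8200 cont=24.5934 V=24.5934[hold]  S*(0)=-

price = 24.5934
boundary = - - - 47.2522 40.7523 47.2522 54.7888 63.5275 73.6600
tree:
24.5934
30.7498 17.6668
37.4094 23.2927 11.2955
44.2278 29.8254 15.9185 6.0324
50.7277 36.9656 21.8031 9.2324 2.3740
56.3335 44.2278 28.8633 13.8044 4.0107 0.4966
61.1682 50.7277 36.6912 20.0353 6.6985 0.9287 0.0000
65.3378 56.3335 44.2278 27.9525 11.0277 1.7365 0.0000 0.0000
68.9339 61.1682 50.7277 36.6912 17.8200 3.2470 0.0000 0.0000 0.0000
72.0353 65.3378 56.3335 44.2278 27.9525 6.0714 0.0000 0.0000 0.0000 0.0000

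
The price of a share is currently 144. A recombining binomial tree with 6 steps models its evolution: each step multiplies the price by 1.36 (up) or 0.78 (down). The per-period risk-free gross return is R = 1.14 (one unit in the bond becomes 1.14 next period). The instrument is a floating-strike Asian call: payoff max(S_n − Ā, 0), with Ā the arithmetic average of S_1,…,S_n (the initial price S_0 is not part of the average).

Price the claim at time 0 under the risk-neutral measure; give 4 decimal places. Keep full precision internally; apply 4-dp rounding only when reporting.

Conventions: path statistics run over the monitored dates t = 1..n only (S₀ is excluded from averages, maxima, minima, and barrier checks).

price = 41.1915

With p* = (R−d)/(u−d) = 0.6207, sum probability × payoff across the paths and divide by R^6.
Enumerate all 2^6 = 64 price paths (U = up ×1.36, D = down ×0.78); each path with k up-moves has probability p*^k·(1−p*)^(6−k).
DDDDDD: Ā=65.9285, payoff=0.0000, prob=0.002978
UDDDDD: Ā=114.9522, payoff=0.0000, prob=0.004874
DUDDDD: Ā=101.0322, payoff=0.0000, prob=0.004874
UUDDDD: Ā=176.1587, payoff=0.0000, prob=0.007975
DDUDDD: Ā=90.1746, payoff=0.0000, prob=0.004874
UDUDDD: Ā=157.2275, payoff=0.0000, prob=0.007975
DUUDDD: Ā=143.3075, payoff=0.0000, prob=0.007975
UUUDDD: Ā=249.8695, payoff=0.0000, prob=0.013050
DDDUDD: Ā=81.7057, payoff=0.0000, prob=0.004874
UDDUDD: Ā=142.4612, payoff=0.0000, prob=0.007975
DUDUDD: Ā=128.5412, payoff=0.0000, prob=0.007975
UUDUDD: Ā=224.1231, payoff=0.0000, prob=0.013050
DDUUDD: Ā=117.6836, payoff=0.0000, prob=0.007975
UDUUDD: Ā=205.1919, payoff=0.0000, prob=0.013050
DUUUDD: Ā=191.2719, payoff=0.0000, prob=0.013050
UUUUDD: Ā=333.4997, payoff=0.0000, prob=0.021354
DDDDUD: Ā=75.0999, payoff=0.0000, prob=0.004874
UDDDUD: Ā=130.9434, payoff=0.0000, prob=0.007975
DUDDUD: Ā=117.0234, payoff=0.0000, prob=0.007975
UUDDUD: Ā=204.0409, payoff=0.0000, prob=0.013050
DDUDUD: Ā=106.1658, payoff=0.0000, prob=0.007975
UDUDUD: Ā=185.1097, payoff=0.0000, prob=0.013050
DUUDUD: Ā=171.1897, payoff=0.7052, prob=0.013050
UUUDUD: Ā=298.4845, payoff=1.2297, prob=0.021354
DDDUUD: Ā=97.6969, payoff=0.8899, prob=0.007975
UDDUUD: Ā=170.3433, payoff=1.5516, prob=0.013050
DUDUUD: Ā=156.4233, payoff=15.4716, prob=0.013050
UUDUUD: Ā=272.7381, payoff=26.9761, prob=0.021354
DDUUUD: Ā=145.5657, payoff=26.3292, prob=0.013050
UDUUUD: Ā=253.8069, payoff=45.9073, prob=0.021354
DUUUUD: Ā=239.8869, payoff=59.8273, prob=0.021354
UUUUUD: Ā=418.2644, payoff=104.3143, prob=0.034944
DDDDDU: Ā=69.9474, payoff=0.0000, prob=0.004874
UDDDDU: Ā=121.9596, payoff=0.0000, prob=0.007975
DUDDDU: Ā=108.0396, payoff=0.0000, prob=0.007975
UUDDDU: Ā=188.3767, payoff=0.0000, prob=0.013050
DDUDDU: Ā=97.1820, payoff=1.4048, prob=0.007975
UDUDDU: Ā=169.4455, payoff=2.4494, prob=0.013050
DUUDDU: Ā=155.5255, payoff=16.3694, prob=0.013050
UUUDDU: Ā=271.1727, payoff=28.5415, prob=0.021354
DDDUDU: Ā=88.7131, payoff=9.8737, prob=0.007975
UDDUDU: Ā=154.6792, payoff=17.2157, prob=0.013050
DUDUDU: Ā=140.7592, payoff=31.1357, prob=0.013050
UUDUDU: Ā=245.4263, payoff=54.2879, prob=0.021354
DDUUDU: Ā=129.9016, payoff=41.9933, prob=0.013050
UDUUDU: Ā=226.4951, payoff=73.2191, prob=0.021354
DUUUDU: Ā=212.5751, payoff=87.1391, prob=0.021354
UUUUDU: Ā=370.6438, payoff=151.9349, prob=0.034944
DDDDUU: Ā=82.1073, payoff=16.4795, prob=0.007975
UDDDUU: Ā=143.1615, payoff=28.7335, prob=0.013050
DUDDUU: Ā=129.2415, payoff=42.6535, prob=0.013050
UUDDUU: Ā=225.3441, payoff=74.3701, prob=0.021354
DDUDUU: Ā=118.3839, payoff=53.5111, prob=0.013050
UDUDUU: Ā=206.4129, payoff=93.3013, prob=0.021354
DUUDUU: Ā=192.4929, payoff=107.2213, prob=0.021354
UUUDUU: Ā=335.6286, payoff=186.9500, prob=0.034944
DDDUUU: Ā=109.9149, payoff=61.9800, prob=0.013050
UDDUUU: Ā=191.6465, payoff=108.0677, prob=0.021354
DUDUUU: Ā=177.7265, payoff=121.9877, prob=0.021354
UUDUUU: Ā=309.8822, payoff=212.6964, prob=0.034944
DDUUUU: Ā=166.8689, payoff=132.8453, prob=0.021354
UDUUUU: Ā=290.9510, payoff=231.6276, prob=0.034944
DUUUUU: Ā=277.0310, payoff=245.5476, prob=0.034944
UUUUUU: Ā=483.0284, payoff=428.1343, prob=0.057180
Price = Σ prob·payoff / R^6 = 90.414185 / 2.194973 = 41.1915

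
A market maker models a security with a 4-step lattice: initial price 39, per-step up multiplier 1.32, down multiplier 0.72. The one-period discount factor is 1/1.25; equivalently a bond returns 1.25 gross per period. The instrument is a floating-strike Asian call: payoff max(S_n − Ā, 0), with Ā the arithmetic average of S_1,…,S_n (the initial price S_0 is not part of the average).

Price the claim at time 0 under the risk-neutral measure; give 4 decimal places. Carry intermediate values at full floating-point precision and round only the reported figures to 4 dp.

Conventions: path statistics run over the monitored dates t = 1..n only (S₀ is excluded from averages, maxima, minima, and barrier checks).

With p* = (R−d)/(u−d) = 0.8833, sum probability × payoff across the paths and divide by R^4.
Enumerate all 2^4 = 16 price paths (U = up ×1.32, D = down ×0.72); each path with k up-moves has probability p*^k·(1−p*)^(4−k).
DDDD: Ā=18.3338, payoff=0.0000, prob=0.000185
UDDD: Ā=33.6119, payoff=0.0000, prob=0.001403
DUDD: Ā=27.7619, payoff=0.0000, prob=0.001403
UUDD: Ā=50.8968, payoff=0.0000, prob=0.010620
DDUD: Ā=23.5499, payoff=0.0000, prob=0.001403
UDUD: Ā=43.1748, payoff=0.0000, prob=0.010620
DUUD: Ā=37.3248, payoff=0.0000, prob=0.010620
UUUD: Ā=68.4289, payoff=0.0000, prob=0.080412
DDDU: Ā=20.5173, payoff=0.0000, prob=0.001403
UDDU: Ā=37.6150, payoff=0.0000, prob=0.010620
DUDU: Ā=31.7650, payoff=3.4622, prob=0.010620
UUDU: Ā=58.2358, payoff=6.3473, prob=0.080412
DDUU: Ā=27.5530, payoff=7.6742, prob=0.010620
UDUU: Ā=50.5138, payoff=14.0693, prob=0.080412
DUUU: Ā=44.6638, payoff=19.9193, prob=0.080412
UUUU: Ā=81.8837, payoff=36.5187, prob=0.608833
Price = Σ prob·payoff / R^4 = 25.595546 / 2.441406 = 10.4839

price = 10.4839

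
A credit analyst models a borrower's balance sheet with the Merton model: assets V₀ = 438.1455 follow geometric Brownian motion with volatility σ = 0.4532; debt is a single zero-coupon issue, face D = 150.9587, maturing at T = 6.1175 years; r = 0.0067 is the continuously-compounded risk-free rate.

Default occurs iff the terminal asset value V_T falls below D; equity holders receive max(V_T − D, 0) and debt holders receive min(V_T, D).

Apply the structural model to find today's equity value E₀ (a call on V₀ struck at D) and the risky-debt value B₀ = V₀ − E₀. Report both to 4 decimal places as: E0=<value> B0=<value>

E0=315.0964 B0=123.0491

Apply the equity-as-call identities (strike 150.9587, horizon 6.1175 years):
d₁ = [ln(V₀/D) + (r + σ²/2)T] / (σ√T)
   = [ln(438.1455/150.9587) + (0.0067 + 0.5·0.4532²)·6.1175] / (0.4532·√6.1175)
   = [1.065545 + 0.669225] / 1.120926 = 1.547622
d₂ = d₁ − σ√T = 1.547622 − 1.120926 = 0.426696
N(d₁) = 0.939143,  N(d₂) = 0.665200,  e^(−rT) = 0.959841
E₀ = V₀·N(d₁) − D·e^(−rT)·N(d₂)
   = 438.1455·0.939143 − 150.9587·0.959841·0.665200 = 315.096385
B₀ = V₀ − E₀ = 438.1455 − 315.096385 = 123.049115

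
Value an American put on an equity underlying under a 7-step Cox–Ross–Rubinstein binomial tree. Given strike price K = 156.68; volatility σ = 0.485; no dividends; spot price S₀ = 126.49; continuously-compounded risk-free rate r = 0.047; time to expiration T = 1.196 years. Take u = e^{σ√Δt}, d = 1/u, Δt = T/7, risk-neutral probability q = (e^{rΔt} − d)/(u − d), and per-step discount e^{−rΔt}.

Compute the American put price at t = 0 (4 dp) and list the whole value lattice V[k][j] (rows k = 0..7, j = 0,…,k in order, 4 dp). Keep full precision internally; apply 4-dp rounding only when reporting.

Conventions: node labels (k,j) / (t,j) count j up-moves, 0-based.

params: Δt=0.17086 u=1.22198 d=0.81834 q=0.47002 e^(-rΔt)=0.99200
t_7 payoffs: 125.5913 110.2571 87.3595 53.1678 2.1115 0.0000 0.0000 0.0000
k=6: node(6,0) S=37.9898 payoff=118.6902 vs cont=117.4370 → 118.6902 [stop]  node(6,1) S=56.7279 payoff=99.9521 vs cont=98.6989 → 99.9521 [stop]  node(6,2) S=84.7084 payoff=71.9716 vs cont=70.7184 → 71.9716 [stop]  node(6,3) S=126.4900 payoff=30.1900 vs cont=28.9369 → 30.1900 [stop]  node(6,4) S=188.8799 payoff=0.0000 vs cont=1.1101 → 1.1101 [wait]  node(6,5) S=282.0431 payoff=0.0000 vs cont=0.0000 → 0.0000 [wait]  node(6,6) S=421.1580 payoff=0.0000 vs cont=0.0000 → 0.0000 [wait]
k=5: node(5,0) S=46.4229 payoff=110.2571 vs cont=109.0040 → 110.2571 [stop]  node(5,1) S=69.3205 payoff=87.3595 vs cont=86.1063 → 87.3595 [stop]  node(5,2) S=103.5122 payoff=53.1678 vs cont=51.9147 → 53.1678 [stop]  node(5,3) S=154.5685 payoff=2.1115 vs cont=16.3896 → 16.3896 [wait]  node(5,4) S=230.8079 payoff=0.0000 vs cont=0.5836 → 0.5836 [wait]  node(5,5) S=344.6515 payoff=0.0000 vs cont=0.0000 → 0.0000 [wait]
k=4: node(4,0) S=56.7279 payoff=99.9521 vs cont=98.6989 → 99.9521 [stop]  node(4,1) S=84.7084 payoff=71.9716 vs cont=70.7184 → 71.9716 [stop]  node(4,2) S=126.4900 payoff=30.1900 vs cont=35.5942 → 35.5942 [wait]  node(4,3) S=188.8799 payoff=0.0000 vs cont=8.8888 → 8.8888 [wait]  node(4,4) S=282.0431 payoff=0.0000 vs cont=0.3068 → 0.3068 [wait]
k=3: node(3,0) S=69.3205 payoff=87.3595 vs cont=86.1063 → 87.3595 [stop]  node(3,1) S=103.5122 payoff=53.1678 vs cont=54.4345 → 54.4345 [wait]  node(3,2) S=154.5685 payoff=2.1115 vs cont=22.8577 → 22.8577 [wait]  node(3,3) S=230.8079 payoff=0.0000 vs cont=4.8162 → 4.8162 [wait]
k=2: node(2,0) S=84.7084 payoff=71.9716 vs cont=71.3090 → 71.9716 [stop]  node(2,1) S=126.4900 payoff=30.1900 vs cont=39.2760 → 39.2760 [wait]  node(2,2) S=188.8799 payoff=0.0000 vs cont=14.2628 → 14.2628 [wait]
k=1: node(1,0) S=103.5122 payoff=53.1678 vs cont=56.1512 → 56.1512 [wait]  node(1,1) S=154.5685 payoff=2.1115 vs cont=27.2991 → 27.2991 [wait]
k=0: node(0,0) S=126.4900 payoff=30.1900 vs cont=42.2494 → 42.2494 [wait]

price = 42.2494
tree:
42.2494
56.1512 27.2991
71.9716 39.2760 14.2628
87.3595 54.4345 22.8577 4.8162
99.9521 71.9716 35.5942 8.8888 0.3068
110.2571 87.3595 53.1678 16.3896 0.5836 0.0000
118.6902 99.9521 71.9716 30.1900 1.1101 0.0000 0.0000
125.5913 110.2571 87.3595 53.1678 2.1115 0.0000 0.0000 0.0000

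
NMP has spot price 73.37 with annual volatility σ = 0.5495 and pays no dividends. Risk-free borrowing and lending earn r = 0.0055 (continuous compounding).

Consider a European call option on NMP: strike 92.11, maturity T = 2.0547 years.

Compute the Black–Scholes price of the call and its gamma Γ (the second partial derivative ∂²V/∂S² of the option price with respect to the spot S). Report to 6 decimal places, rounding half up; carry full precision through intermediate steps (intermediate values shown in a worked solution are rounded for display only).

price = 17.222352
Γ = 0.006854

σ√T = 0.5495·√2.0547 = 0.787666
d₁ = (ln(S/K) + (r+σ²/2)T) / (σ√T) = (ln(73.37/92.11) + (0.0055+0.5495²/2)·2.0547) / 0.787666 = (-0.227468 + 0.321509) / 0.787666 = 0.119392
d₂ = d₁ − σ√T = 0.119392 − 0.787666 = -0.668274
e^{−rT} = 0.988763
N(d₁) = 0.547518,  N(d₂) = 0.251979
Call price V = S·N(d₁) − K·e^{−rT}·N(d₂) = 40.171369 − 22.949017 = 17.222352
φ(d₁) = (1/√(2π))·e^{−d₁²/2} = 0.396109
Γ = φ(d₁) / (S·σ·√T) = 0.006854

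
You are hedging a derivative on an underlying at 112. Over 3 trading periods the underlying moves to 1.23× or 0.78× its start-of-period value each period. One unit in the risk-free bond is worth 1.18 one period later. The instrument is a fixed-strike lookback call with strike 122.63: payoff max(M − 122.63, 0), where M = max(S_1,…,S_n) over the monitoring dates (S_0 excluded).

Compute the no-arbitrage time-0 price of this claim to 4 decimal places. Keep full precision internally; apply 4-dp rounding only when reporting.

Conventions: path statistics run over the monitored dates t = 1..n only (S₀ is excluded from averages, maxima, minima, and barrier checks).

No-arbitrage gives p* = (R−d)/(u−d) = 0.8889: enumerate every path, weight its payoff by its p*-probability, and discount by R^3.
Enumerate all 2^3 = 8 price paths (U = up ×1.23, D = down ×0.78); each path with k up-moves has probability p*^k·(1−p*)^(3−k).
DDD: M=87.3600, payoff=0.0000, prob=0.001372
UDD: M=137.7600, payoff=15.1300, prob=0.010974
DUD: M=107.4528, payoff=0.0000, prob=0.010974
UUD: M=169.4448, payoff=46.8148, prob=0.087791
DDU: M=87.3600, payoff=0.0000, prob=0.010974
UDU: M=137.7600, payoff=15.1300, prob=0.087791
DUU: M=132.1669, payoff=9.5369, prob=0.087791
UUU: M=208.4171, payoff=85.7871, prob=0.702332
Price = Σ prob·payoff / R^3 = 66.692550 / 1.643032 = 40.5911

price = 40.5911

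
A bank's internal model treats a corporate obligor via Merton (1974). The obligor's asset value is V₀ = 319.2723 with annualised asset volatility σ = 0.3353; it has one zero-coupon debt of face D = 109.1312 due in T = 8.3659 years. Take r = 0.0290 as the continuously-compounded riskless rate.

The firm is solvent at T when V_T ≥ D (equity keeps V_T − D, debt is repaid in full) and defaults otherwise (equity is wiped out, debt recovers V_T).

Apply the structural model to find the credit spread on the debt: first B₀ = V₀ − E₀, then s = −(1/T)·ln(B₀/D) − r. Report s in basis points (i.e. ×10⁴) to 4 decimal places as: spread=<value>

spread=86.0780

With assets at 319.2723 and a single debt payment of 109.1312 at 8.3659 years:
d₁ = [ln(V₀/D) + (r + σ²/2)T] / (σ√T)
   = [ln(319.2723/109.1312) + (0.0290 + 0.5·0.3353²)·8.3659] / (0.3353·√8.3659)
   = [1.073494 + 0.712884] / 0.969817 = 1.841973
d₂ = d₁ − σ√T = 1.841973 − 0.969817 = 0.872156
N(d₁) = 0.967260,  N(d₂) = 0.808438,  e^(−rT) = 0.784577
E₀ = V₀·N(d₁) − D·e^(−rT)·N(d₂)
   = 319.2723·0.967260 − 109.1312·0.784577·0.808438 = 239.599540
B₀ = V₀ − E₀ = 319.2723 − 239.599540 = 79.672760
spread = −(1/T)·ln(B₀/D) − r = −(1/8.3659)·ln(79.672760/109.1312) − 0.0290 = 0.00860780
in basis points: 0.00860780 × 10⁴ = 86.0780 bp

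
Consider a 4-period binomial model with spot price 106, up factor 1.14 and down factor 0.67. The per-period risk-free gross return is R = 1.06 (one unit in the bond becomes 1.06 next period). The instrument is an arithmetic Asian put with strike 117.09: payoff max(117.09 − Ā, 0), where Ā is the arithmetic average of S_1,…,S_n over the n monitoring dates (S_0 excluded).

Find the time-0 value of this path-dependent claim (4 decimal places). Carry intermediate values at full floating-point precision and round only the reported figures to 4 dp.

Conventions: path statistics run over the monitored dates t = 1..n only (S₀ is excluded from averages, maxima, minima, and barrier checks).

price = 8.2808

Under the martingale measure an up-move has probability p* = 0.8298; value the claim as the probability-weighted average of per-path payoffs, discounted 4 periods at R = 1.06.
Enumerate all 2^4 = 16 price paths (U = up ×1.14, D = down ×0.67); each path with k up-moves has probability p*^k·(1−p*)^(4−k).
DDDD: Ā=42.9611, payoff=74.1289, prob=0.000839
UDDD: Ā=73.0980, payoff=43.9920, prob=0.004092
DUDD: Ā=60.6430, payoff=56.4470, prob=0.004092
UUDD: Ā=103.1836, payoff=13.9064, prob=0.019949
DDUD: Ā=52.2982, payoff=64.7918, prob=0.004092
UDUD: Ā=88.9849, payoff=28.1051, prob=0.019949
DUUD: Ā=76.5299, payoff=40.5601, prob=0.019949
UUUD: Ā=130.2151, payoff=0.0000, prob=0.097251
DDDU: Ā=46.7071, payoff=70.3829, prob=0.004092
UDDU: Ā=79.4718, payoff=37.6182, prob=0.019949
DUDU: Ā=67.0168, payoff=50.0732, prob=0.019949
UUDU: Ā=114.0286, payoff=3.0614, prob=0.097251
DDUU: Ā=58.6720, payoff=58.4180, prob=0.019949
UDUU: Ā=99.8299, payoff=17.2601, prob=0.097251
DUUU: Ā=87.3749, payoff=29.7151, prob=0.097251
UUUU: Ā=148.6678, payoff=0.0000, prob=0.474097
Price = Σ prob·payoff / R^4 = 10.454378 / 1.262477 = 8.2808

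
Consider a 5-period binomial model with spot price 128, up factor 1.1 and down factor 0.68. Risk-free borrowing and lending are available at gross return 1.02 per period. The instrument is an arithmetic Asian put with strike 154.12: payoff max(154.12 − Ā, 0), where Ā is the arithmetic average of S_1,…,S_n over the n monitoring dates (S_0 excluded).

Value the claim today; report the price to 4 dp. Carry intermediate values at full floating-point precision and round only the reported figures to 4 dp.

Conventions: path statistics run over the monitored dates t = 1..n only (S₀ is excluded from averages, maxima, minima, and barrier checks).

price = 22.2706

Under the martingale measure an up-move has probability p* = 0.8095; value the claim as the probability-weighted average of per-path payoffs, discounted 5 periods at R = 1.02.
Enumerate all 2^5 = 32 price paths (U = up ×1.1, D = down ×0.68); each path with k up-moves has probability p*^k·(1−p*)^(5−k).
DDDDD: Ā=46.4906, payoff=107.6294, prob=0.000251
UDDDD: Ā=75.2054, payoff=78.9146, prob=0.001066
DUDDD: Ā=64.4534, payoff=89.6666, prob=0.001066
UUDDD: Ā=104.2628, payoff=49.8572, prob=0.004529
DDUDD: Ā=57.1420, payoff=96.9780, prob=0.001066
UDUDD: Ā=92.4356, payoff=61.6844, prob=0.004529
DUUDD: Ā=81.6836, payoff=72.4364, prob=0.004529
UUUDD: Ā=132.1353, payoff=21.9847, prob=0.019247
DDDUD: Ā=52.1703, payoff=101.9497, prob=0.001066
UDDUD: Ā=84.3931, payoff=69.7269, prob=0.004529
DUDUD: Ā=73.6411, payoff=80.4789, prob=0.004529
UUDUD: Ā=119.1254, payoff=34.9946, prob=0.019247
DDUUD: Ā=66.3298, payoff=87.7902, prob=0.004529
UDUUD: Ā=107.2982, payoff=46.8218, prob=0.019247
DUUUD: Ā=96.5462, payoff=57.5738, prob=0.019247
UUUUD: Ā=156.1776, payoff=0.0000, prob=0.081801
DDDDU: Ā=48.7895, payoff=105.3305, prob=0.001066
UDDDU: Ā=78.9242, payoff=75.1958, prob=0.004529
DUDDU: Ā=68.1722, payoff=85.9478, prob=0.004529
UUDDU: Ā=110.2786, payoff=43.8414, prob=0.019247
DDUDU: Ā=60.8609, payoff=93.2591, prob=0.004529
UDUDU: Ā=98.4514, payoff=55.6686, prob=0.019247
DUUDU: Ā=87.6994, payoff=66.4206, prob=0.019247
UUUDU: Ā=141.8667, payoff=12.2533, prob=0.081801
DDDUU: Ā=55.8891, payoff=98.2309, prob=0.004529
UDDUU: Ā=90.4089, payoff=63.7111, prob=0.019247
DUDUU: Ā=79.6569, payoff=74.4631, prob=0.019247
UUDUU: Ā=128.8568, payoff=25.2632, prob=0.081801
DDUUU: Ā=72.3456, payoff=81.7744, prob=0.019247
UDUUU: Ā=117.0296, payoff=37.0904, prob=0.081801
DUUUU: Ā=106.2776, payoff=47.8424, prob=0.081801
UUUUU: Ā=171.9196, payoff=0.0000, prob=0.347655
Price = Σ prob·payoff / R^5 = 24.588539 / 1.104081 = 22.2706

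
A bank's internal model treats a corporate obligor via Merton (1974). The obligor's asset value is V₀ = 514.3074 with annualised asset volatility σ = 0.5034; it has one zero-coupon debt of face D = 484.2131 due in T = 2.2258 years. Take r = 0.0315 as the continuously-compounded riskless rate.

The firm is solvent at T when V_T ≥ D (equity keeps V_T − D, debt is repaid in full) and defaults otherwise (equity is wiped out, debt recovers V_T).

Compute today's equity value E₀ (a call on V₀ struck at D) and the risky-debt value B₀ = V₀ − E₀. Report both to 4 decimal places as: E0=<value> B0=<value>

Apply the equity-as-call identities (strike 484.2131, horizon 2.2258 years):
d₁ = [ln(V₀/D) + (r + σ²/2)T] / (σ√T)
   = [ln(514.3074/484.2131) + (0.0315 + 0.5·0.5034²)·2.2258] / (0.5034·√2.2258)
   = [0.060296 + 0.352134] / 0.751028 = 0.549154
d₂ = d₁ − σ√T = 0.549154 − 0.751028 = -0.201874
N(d₁) = 0.708550,  N(d₂) = 0.420008,  e^(−rT) = 0.932289
E₀ = V₀·N(d₁) − D·e^(−rT)·N(d₂)
   = 514.3074·0.708550 − 484.2131·0.932289·0.420008 = 174.810079
B₀ = V₀ − E₀ = 514.3074 − 174.810079 = 339.497321

E0=174.8101 B0=339.4973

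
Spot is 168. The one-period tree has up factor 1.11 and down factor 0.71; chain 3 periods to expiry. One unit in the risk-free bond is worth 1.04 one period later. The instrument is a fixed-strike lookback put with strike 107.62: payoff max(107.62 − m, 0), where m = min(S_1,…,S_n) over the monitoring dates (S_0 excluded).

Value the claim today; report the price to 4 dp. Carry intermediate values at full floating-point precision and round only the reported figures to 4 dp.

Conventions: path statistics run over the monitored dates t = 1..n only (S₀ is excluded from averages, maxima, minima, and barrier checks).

price = 1.3530

No-arbitrage gives p* = (R−d)/(u−d) = 0.8250: enumerate every path, weight its payoff by its p*-probability, and discount by R^3.
Enumerate all 2^3 = 8 price paths (U = up ×1.11, D = down ×0.71); each path with k up-moves has probability p*^k·(1−p*)^(3−k).
DDD: m=60.1290, payoff=47.4910, prob=0.005359
UDD: m=94.0046, payoff=13.6154, prob=0.025266
DUD: m=94.0046, payoff=13.6154, prob=0.025266
UUD: m=146.9649, payoff=0.0000, prob=0.119109
DDU: m=84.6888, payoff=22.9312, prob=0.025266
UDU: m=132.4008, payoff=0.0000, prob=0.119109
DUU: m=119.2800, payoff=0.0000, prob=0.119109
UUU: m=186.4800, payoff=0.0000, prob=0.561516
Price = Σ prob·payoff / R^3 = 1.521898 / 1.124864 = 1.3530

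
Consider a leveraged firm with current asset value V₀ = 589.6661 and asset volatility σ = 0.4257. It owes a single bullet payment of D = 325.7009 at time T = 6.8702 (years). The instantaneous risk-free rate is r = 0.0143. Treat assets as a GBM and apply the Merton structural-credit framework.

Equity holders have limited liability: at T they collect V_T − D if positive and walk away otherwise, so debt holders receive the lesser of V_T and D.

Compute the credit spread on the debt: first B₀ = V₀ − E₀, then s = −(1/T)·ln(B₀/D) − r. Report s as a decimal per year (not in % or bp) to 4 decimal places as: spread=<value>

Apply the equity-as-call identities (strike 325.7009, horizon 6.8702 years):
d₁ = [ln(V₀/D) + (r + σ²/2)T] / (σ√T)
   = [ln(589.6661/325.7009) + (0.0143 + 0.5·0.4257²)·6.8702] / (0.4257·√6.8702)
   = [0.593577 + 0.720754] / 1.115805 = 1.177922
d₂ = d₁ − σ√T = 1.177922 − 1.115805 = 0.062117
N(d₁) = 0.880586,  N(d₂) = 0.524765,  e^(−rT) = 0.906428
E₀ = V₀·N(d₁) − D·e^(−rT)·N(d₂)
   = 589.6661·0.880586 − 325.7009·0.906428·0.524765 = 364.328348
B₀ = V₀ − E₀ = 589.6661 − 364.328348 = 225.337752
spread = −(1/T)·ln(B₀/D) − r = −(1/6.8702)·ln(225.337752/325.7009) − 0.0143 = 0.03931985

spread=0.0393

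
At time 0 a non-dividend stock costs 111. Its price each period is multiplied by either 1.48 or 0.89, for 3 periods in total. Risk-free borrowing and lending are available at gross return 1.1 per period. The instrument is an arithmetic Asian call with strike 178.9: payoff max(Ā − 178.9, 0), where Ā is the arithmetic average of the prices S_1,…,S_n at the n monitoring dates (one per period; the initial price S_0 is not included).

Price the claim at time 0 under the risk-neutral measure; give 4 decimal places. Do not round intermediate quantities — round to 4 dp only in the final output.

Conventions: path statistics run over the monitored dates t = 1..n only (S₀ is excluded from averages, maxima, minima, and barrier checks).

Set p* = 0.3559 (from d < R < u); the path-dependent value is the discounted p*-expectation over all price paths.
Enumerate all 2^3 = 8 price paths (U = up ×1.48, D = down ×0.89); each path with k up-moves has probability p*^k·(1−p*)^(3−k).
DDD: Ā=88.3216, payoff=0.0000, prob=0.267174
UDD: Ā=146.8718, payoff=0.0000, prob=0.147649
DUD: Ā=125.0418, payoff=0.0000, prob=0.147649
UUD: Ā=207.9347, payoff=29.0347, prob=0.081595
DDU: Ā=105.6131, payoff=0.0000, prob=0.147649
UDU: Ā=175.6263, payoff=0.0000, prob=0.081595
DUU: Ā=153.7963, payoff=0.0000, prob=0.081595
UUU: Ā=255.7511, payoff=76.8511, prob=0.045092
Price = Σ prob·payoff / R^3 = 5.834487 / 1.331000 = 4.3835

price = 4.3835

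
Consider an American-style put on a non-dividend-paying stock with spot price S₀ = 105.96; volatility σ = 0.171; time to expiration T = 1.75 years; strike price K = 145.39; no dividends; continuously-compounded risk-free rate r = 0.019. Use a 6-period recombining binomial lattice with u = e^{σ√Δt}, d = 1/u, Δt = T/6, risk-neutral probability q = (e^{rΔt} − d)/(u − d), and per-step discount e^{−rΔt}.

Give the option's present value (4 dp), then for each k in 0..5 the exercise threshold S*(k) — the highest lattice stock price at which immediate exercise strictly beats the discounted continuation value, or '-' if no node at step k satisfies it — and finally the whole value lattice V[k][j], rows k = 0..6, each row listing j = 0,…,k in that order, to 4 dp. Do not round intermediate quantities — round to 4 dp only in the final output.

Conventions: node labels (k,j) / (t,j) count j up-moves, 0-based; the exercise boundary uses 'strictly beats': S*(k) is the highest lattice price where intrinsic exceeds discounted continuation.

price = 39.4300
boundary = 105.9600 96.6128 105.9600 116.2115 105.9600 116.2115
tree:
39.4300
48.7772 29.4335
57.2999 39.4300 20.0346
65.0707 48.7772 29.1785 11.3619
72.1560 57.2999 39.4300 18.7398 4.3115
78.6163 65.0707 48.7772 29.1785 8.7936 0.0000
84.5067 72.1560 57.2999 39.4300 17.9351 0.0000 0.0000

Δt=0.29167, u=1.09675, d=0.91179, q=0.50697, disc=e^(-rΔt)=0.99447
k=6 terminal: V=max(K-S,0) → 84.5067 72.1560 57.2999 39.4300 17.9351 0.0000 0.0000
k=5: j=0 S=66.7737 intr=78.6163 cont=77.8129 V=78.6163[EX]; j=1 S=80.3193 intr=65.0707 cont=64.2672 V=65.0707[EX]; j=2 S=96.6128 intr=48.7772 cont=47.9737 V=48.7772[EX]; j=3 S=116.2115 intr=29.1785 cont=28.3750 V=29.1785[EX]; j=4 S=139.7861 intr=5.6039 cont=8.7936 V=8.7936[hold]; j=5 S=168.1429 intr=0.0000 cont=0.0000 V=0.0000[hold]  S*(5)=116.2115
k=4: j=0 S=73.2340 intr=72.1560 cont=71.3526 V=72.1560[EX]; j=1 S=88.0901 intr=57.2999 cont=56.4964 V=57.2999[EX]; j=2 S=105.9600 intr=39.4300 cont=38.6265 V=39.4300[EX]; j=3 S=127.4549 intr=17.9351 cont=18.7398 V=18.7398[hold]; j=4 S=153.3103 intr=0.0000 cont=4.3115 V=4.3115[hold]  S*(4)=105.9600
k=3: j=0 S=80.3193 intr=65.0707 cont=64.2672 V=65.0707[EX]; j=1 S=96.6128 intr=48.7772 cont=47.9737 V=48.7772[EX]; j=2 S=116.2115 intr=29.1785 cont=28.7807 V=29.1785[EX]; j=3 S=139.7861 intr=5.6039 cont=11.3619 V=11.3619[hold]  S*(3)=116.2115
k=2: j=0 S=88.0901 intr=57.2999 cont=56.4964 V=57.2999[EX]; j=1 S=105.9600 intr=39.4300 cont=38.6265 V=39.4300[EX]; j=2 S=127.4549 intr=17.9351 cont=20.0346 V=20.0346[hold]  S*(2)=105.9600
k=1: j=0 S=96.6128 intr=48.7772 cont=47.9737 V=48.7772[EX]; j=1 S=116.2115 intr=29.1785 cont=29.4335 V=29.4335[hold]  S*(1)=96.6128
k=0: j=0 S=105.9600 intr=39.4300 cont=38.7551 V=39.4300[EX]  S*(0)=105.9600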